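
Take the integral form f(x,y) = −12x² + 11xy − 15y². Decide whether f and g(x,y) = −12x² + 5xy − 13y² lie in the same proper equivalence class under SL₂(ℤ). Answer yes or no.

D₁ = -599, D₂ = -599
f is negative-definite; reduce −f:
−f: reduced (well bottom): (12,-11,15) with a≤c, −a<b≤a
flip sign back: reduced form of f is (-12,11,-15)
g is negative-definite; reduce −g:
−g: reduced (well bottom): (12,-5,13) with a≤c, −a<b≤a
flip sign back: reduced form of g is (-12,5,-13)
reduced forms (-12, 11, -15) vs (-12, 5, -13) ⇒ inequivalent

no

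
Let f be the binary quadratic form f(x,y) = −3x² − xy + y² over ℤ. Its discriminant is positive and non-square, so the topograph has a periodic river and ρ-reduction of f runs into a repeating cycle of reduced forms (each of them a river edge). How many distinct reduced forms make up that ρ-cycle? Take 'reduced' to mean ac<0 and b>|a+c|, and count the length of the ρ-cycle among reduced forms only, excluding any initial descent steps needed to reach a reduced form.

D = 13, ⌊√D⌋ = 3
descent: ρ → (1,3,-1)  [lands on river]
river: ρ → (-1,3,1)
ρ-cycle length = 2 (tail of 1 descent step not counted)

2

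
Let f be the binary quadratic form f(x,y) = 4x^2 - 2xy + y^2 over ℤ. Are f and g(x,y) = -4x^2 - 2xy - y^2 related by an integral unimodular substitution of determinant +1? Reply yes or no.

D₁ = -12, D₂ = -12
f: flip: (4,-2,1)→(1,2,4)
f: translate: b→0 (≡2 mod 2), so (1,2,4)→(1,0,3)
f: reduced (well bottom): (1,0,3) with a≤c, −a<b≤a
g is negative-definite; reduce −g:
−g: flip: (4,2,1)→(1,-2,4)
−g: translate: b→0 (≡-2 mod 2), so (1,-2,4)→(1,0,3)
−g: reduced (well bottom): (1,0,3) with a≤c, −a<b≤a
flip sign back: reduced form of g is (-1,0,-3)
reduced forms (1, 0, 3) vs (-1, 0, -3) ⇒ inequivalent

no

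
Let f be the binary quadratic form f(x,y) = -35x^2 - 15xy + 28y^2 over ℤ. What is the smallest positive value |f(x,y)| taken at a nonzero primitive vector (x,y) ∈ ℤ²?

descent: ρ → (28,15,-35)  [lands on river]
river: ρ → (-35,55,8)
river: ρ → (8,57,-28)
river: ρ → (-28,55,10)
river: ρ → (10,45,-53)
river: ρ → (-53,61,2)
river: ρ → (2,63,-22)
river: ρ → (-22,25,40)
river: ρ → (40,55,-7)
river: ρ → (-7,57,32)
river: ρ → (32,7,-32)
river: ρ → (-32,57,7)
river: ρ → (7,55,-40)
river: ρ → (-40,25,22)
river: ρ → (22,63,-2)
river: ρ → (-2,61,53)
river: ρ → (53,45,-10)
river: ρ → (-10,55,28)
river: ρ → (28,57,-8)
river: ρ → (-8,55,35)
river: ρ → (35,15,-28)
river: ρ → (-28,41,22)
river: ρ → (22,47,-22)
river: ρ → (-22,41,28)
closes: descent 1, river 24
min |a| on river = 2

2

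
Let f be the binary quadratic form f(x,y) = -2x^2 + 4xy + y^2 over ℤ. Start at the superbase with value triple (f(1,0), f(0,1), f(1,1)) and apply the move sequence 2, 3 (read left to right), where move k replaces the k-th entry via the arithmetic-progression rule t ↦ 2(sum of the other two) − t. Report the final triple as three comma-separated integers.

start (-2,1,3) = (f(1,0),f(0,1),f(1,1))
replace slot 2: 2·((-2)+3) − 1 = 1 → (-2,1,3)
replace slot 3: 2·((-2)+1) − 3 = -5 → (-2,1,-5)

-2,1,-5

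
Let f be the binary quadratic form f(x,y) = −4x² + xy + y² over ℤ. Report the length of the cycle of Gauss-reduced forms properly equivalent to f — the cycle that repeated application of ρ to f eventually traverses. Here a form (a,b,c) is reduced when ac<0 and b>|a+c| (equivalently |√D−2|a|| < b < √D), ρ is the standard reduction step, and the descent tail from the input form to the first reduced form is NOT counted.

D = 17, ⌊√D⌋ = 4
descent: ρ → (1,3,-2)  [lands on river]
river: ρ → (-2,1,2)
river: ρ → (2,3,-1)
river: ρ → (-1,3,2)
river: ρ → (2,1,-2)
river: ρ → (-2,3,1)
ρ-cycle length = 6 (tail of 1 descent step not counted)

6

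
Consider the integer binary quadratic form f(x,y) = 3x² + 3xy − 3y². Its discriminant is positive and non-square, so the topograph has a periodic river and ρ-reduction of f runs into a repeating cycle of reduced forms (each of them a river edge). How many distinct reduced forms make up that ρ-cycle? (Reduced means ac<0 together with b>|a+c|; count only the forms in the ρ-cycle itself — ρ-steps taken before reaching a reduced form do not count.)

D = 45, ⌊√D⌋ = 6
river: ρ → (-3,3,3)
river: ρ → (3,3,-3)
ρ-cycle length = 2 (tail of 0 descent steps not counted)

2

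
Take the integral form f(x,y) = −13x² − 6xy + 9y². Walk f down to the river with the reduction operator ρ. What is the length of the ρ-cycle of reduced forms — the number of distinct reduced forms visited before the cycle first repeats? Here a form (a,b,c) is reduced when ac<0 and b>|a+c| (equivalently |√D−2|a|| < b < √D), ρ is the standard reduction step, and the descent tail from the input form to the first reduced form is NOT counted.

D = 504, ⌊√D⌋ = 22
descent: ρ → (9,6,-13)  [lands on river]
river: ρ → (-13,20,2)
river: ρ → (2,20,-13)
river: ρ → (-13,6,9)
river: ρ → (9,12,-10)
river: ρ → (-10,8,11)
river: ρ → (11,14,-7)
river: ρ → (-7,14,11)
river: ρ → (11,8,-10)
river: ρ → (-10,12,9)
ρ-cycle length = 10 (tail of 1 descent step not counted)

10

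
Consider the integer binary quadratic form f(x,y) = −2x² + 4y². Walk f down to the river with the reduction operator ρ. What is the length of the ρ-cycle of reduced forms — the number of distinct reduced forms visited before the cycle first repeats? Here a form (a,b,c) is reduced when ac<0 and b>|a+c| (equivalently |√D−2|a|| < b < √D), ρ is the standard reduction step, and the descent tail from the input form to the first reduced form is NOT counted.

D = 32, ⌊√D⌋ = 5
descent: ρ → (4,0,-2)
descent: ρ → (-2,4,2)  [lands on river]
river: ρ → (2,4,-2)
ρ-cycle length = 2 (tail of 2 descent steps not counted)

2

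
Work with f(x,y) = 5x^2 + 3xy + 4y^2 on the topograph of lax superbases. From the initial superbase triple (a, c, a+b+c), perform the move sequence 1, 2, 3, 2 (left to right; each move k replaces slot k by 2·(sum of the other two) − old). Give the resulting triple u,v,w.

start (5,4,12) = (f(1,0),f(0,1),f(1,1))
replace slot 1: 2·(4+12) − 5 = 27 → (27,4,12)
replace slot 2: 2·(27+12) − 4 = 74 → (27,74,12)
replace slot 3: 2·(27+74) − 12 = 190 → (27,74,190)
replace slot 2: 2·(27+190) − 74 = 360 → (27,360,190)

27,360,190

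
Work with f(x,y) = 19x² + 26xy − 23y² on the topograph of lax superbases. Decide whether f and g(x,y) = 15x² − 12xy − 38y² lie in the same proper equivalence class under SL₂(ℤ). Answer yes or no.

D₁ = 2424, D₂ = 2424
river cycle of f (length 20): (-23, 20, 22), (22, 24, -21), (-21, 18, 25), (25, 32, -14), (-14, 24, 33), (33, 42, -5), (-5, 48, 6), (6, 48, -5), (-5, 42, 33), (33, 24, -14), … (10 more)
river cycle of g (length 12): (15, 48, -2), (-2, 48, 15), (15, 42, -11), (-11, 46, 7), (7, 38, -35), (-35, 32, 10), (10, 48, -3), (-3, 48, 10), (10, 32, -35), (-35, 38, 7), … (2 more)
cycles differ ⇒ inequivalent

no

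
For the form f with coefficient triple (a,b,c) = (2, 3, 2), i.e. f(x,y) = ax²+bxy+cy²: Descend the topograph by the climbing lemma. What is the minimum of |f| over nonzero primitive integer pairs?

translate: b→-1 (≡3 mod 4), so (2,3,2)→(2,-1,1)
flip: (2,-1,1)→(1,1,2)
reduced (well bottom): (1,1,2) with a≤c, −a<b≤a
well minimum = a = 1

1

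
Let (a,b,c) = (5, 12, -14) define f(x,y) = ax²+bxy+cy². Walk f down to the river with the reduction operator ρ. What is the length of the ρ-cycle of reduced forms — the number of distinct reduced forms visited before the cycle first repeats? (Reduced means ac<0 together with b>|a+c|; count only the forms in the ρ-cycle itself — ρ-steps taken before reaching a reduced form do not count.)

D = 424, ⌊√D⌋ = 20
river: ρ → (-14,16,3)
river: ρ → (3,20,-2)
river: ρ → (-2,20,3)
river: ρ → (3,16,-14)
river: ρ → (-14,12,5)
river: ρ → (5,18,-5)
river: ρ → (-5,12,14)
river: ρ → (14,16,-3)
river: ρ → (-3,20,2)
river: ρ → (2,20,-3)
river: ρ → (-3,16,14)
river: ρ → (14,12,-5)
river: ρ → (-5,18,5)
river: ρ → (5,12,-14)
ρ-cycle length = 14 (tail of 0 descent steps not counted)

14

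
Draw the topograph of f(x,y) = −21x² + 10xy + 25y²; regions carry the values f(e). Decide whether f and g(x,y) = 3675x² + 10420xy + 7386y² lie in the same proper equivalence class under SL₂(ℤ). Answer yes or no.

D₁ = 2200, D₂ = 2200
river cycle of f (length 16): (25, 40, -6), (-6, 44, 11), (11, 44, -6), (-6, 40, 25), (25, 10, -21), (-21, 32, 14), (14, 24, -29), (-29, 34, 9), (9, 38, -21), (-21, 46, 1), … (6 more)
river cycle of g (length 16): (14, 32, -21), (-21, 10, 25), (25, 40, -6), (-6, 44, 11), (11, 44, -6), (-6, 40, 25), (25, 10, -21), (-21, 32, 14), (14, 24, -29), (-29, 34, 9), … (6 more)
cycles coincide ⇒ equivalent

yes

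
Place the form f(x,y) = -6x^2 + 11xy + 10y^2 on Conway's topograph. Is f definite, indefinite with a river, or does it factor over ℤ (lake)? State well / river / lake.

D = b²−4ac = 11² − 4·(-6)·10 = 361
D = 19² is a perfect square ⇒ form factors over ℤ ⇒ lakes

lake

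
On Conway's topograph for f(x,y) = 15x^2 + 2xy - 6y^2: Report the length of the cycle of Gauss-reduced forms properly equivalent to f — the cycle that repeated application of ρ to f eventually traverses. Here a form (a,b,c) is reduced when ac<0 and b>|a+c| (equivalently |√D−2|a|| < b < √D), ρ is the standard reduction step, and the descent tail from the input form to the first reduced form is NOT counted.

D = 364, ⌊√D⌋ = 19
descent: ρ → (-6,10,11)  [lands on river]
river: ρ → (11,12,-5)
river: ρ → (-5,18,2)
river: ρ → (2,18,-5)
river: ρ → (-5,12,11)
river: ρ → (11,10,-6)
river: ρ → (-6,14,7)
river: ρ → (7,14,-6)
ρ-cycle length = 8 (tail of 1 descent step not counted)

8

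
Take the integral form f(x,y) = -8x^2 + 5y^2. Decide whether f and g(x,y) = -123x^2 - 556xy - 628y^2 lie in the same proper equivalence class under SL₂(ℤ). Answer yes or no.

D₁ = 160, D₂ = 160
river cycle of f (length 4): (5, 10, -3), (-3, 8, 8), (8, 8, -3), (-3, 10, 5)
river cycle of g (length 4): (5, 10, -3), (-3, 8, 8), (8, 8, -3), (-3, 10, 5)
cycles coincide ⇒ equivalent

yes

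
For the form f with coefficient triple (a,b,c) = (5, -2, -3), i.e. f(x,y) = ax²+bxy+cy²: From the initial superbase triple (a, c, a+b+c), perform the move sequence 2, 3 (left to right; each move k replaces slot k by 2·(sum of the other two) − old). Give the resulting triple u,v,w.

start (5,-3,0) = (f(1,0),f(0,1),f(1,1))
replace slot 2: 2·(5+0) − (-3) = 13 → (5,13,0)
replace slot 3: 2·(5+13) − 0 = 36 → (5,13,36)

5,13,36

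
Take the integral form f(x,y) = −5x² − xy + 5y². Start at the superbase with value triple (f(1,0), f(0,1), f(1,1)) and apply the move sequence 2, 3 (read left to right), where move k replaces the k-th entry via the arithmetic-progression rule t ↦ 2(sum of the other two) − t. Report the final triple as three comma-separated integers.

start (-5,5,-1) = (f(1,0),f(0,1),f(1,1))
replace slot 2: 2·((-5)+(-1)) − 5 = -17 → (-5,-17,-1)
replace slot 3: 2·((-5)+(-17)) − (-1) = -43 → (-5,-17,-43)

-5,-17,-43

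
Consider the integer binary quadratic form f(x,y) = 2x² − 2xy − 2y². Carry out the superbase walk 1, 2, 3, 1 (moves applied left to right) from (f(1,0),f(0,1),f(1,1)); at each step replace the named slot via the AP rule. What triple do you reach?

start (2,-2,-2) = (f(1,0),f(0,1),f(1,1))
replace slot 1: 2·((-2)+(-2)) − 2 = -10 → (-10,-2,-2)
replace slot 2: 2·((-10)+(-2)) − (-2) = -22 → (-10,-22,-2)
replace slot 3: 2·((-10)+(-22)) − (-2) = -62 → (-10,-22,-62)
replace slot 1: 2·((-22)+(-62)) − (-10) = -158 → (-158,-22,-62)

-158,-22,-62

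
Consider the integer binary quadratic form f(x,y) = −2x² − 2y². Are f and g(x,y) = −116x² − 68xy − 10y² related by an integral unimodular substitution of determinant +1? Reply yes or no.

D₁ = -16, D₂ = -16
f is negative-definite; reduce −f:
−f: reduced (well bottom): (2,0,2) with a≤c, −a<b≤a
flip sign back: reduced form of f is (-2,0,-2)
g is negative-definite; reduce −g:
−g: flip: (116,68,10)→(10,-68,116)
−g: translate: b→-8 (≡-68 mod 20), so (10,-68,116)→(10,-8,2)
−g: flip: (10,-8,2)→(2,8,10)
−g: translate: b→0 (≡8 mod 4), so (2,8,10)→(2,0,2)
−g: reduced (well bottom): (2,0,2) with a≤c, −a<b≤a
flip sign back: reduced form of g is (-2,0,-2)
reduced forms (-2, 0, -2) vs (-2, 0, -2) ⇒ equivalent

yes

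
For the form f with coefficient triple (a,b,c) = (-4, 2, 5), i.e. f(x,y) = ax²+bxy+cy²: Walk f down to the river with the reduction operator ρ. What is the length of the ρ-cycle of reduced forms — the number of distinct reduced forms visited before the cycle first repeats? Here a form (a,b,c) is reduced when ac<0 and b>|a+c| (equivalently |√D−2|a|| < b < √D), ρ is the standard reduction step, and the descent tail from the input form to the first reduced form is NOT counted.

D = 84, ⌊√D⌋ = 9
river: ρ → (5,8,-1)
river: ρ → (-1,8,5)
river: ρ → (5,2,-4)
river: ρ → (-4,6,3)
river: ρ → (3,6,-4)
river: ρ → (-4,2,5)
ρ-cycle length = 6 (tail of 0 descent steps not counted)

6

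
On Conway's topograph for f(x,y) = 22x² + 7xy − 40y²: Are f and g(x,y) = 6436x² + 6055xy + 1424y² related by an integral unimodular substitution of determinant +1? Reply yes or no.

D₁ = 3569, D₂ = 3569
river cycle of f (length 16): (22, 51, -11), (-11, 59, 2), (2, 57, -40), (-40, 23, 19), (19, 53, -10), (-10, 47, 34), (34, 21, -23), (-23, 25, 32), (32, 39, -16), (-16, 57, 5), … (6 more)
river cycle of g (length 16): (22, 51, -11), (-11, 59, 2), (2, 57, -40), (-40, 23, 19), (19, 53, -10), (-10, 47, 34), (34, 21, -23), (-23, 25, 32), (32, 39, -16), (-16, 57, 5), … (6 more)
cycles coincide ⇒ equivalent

yes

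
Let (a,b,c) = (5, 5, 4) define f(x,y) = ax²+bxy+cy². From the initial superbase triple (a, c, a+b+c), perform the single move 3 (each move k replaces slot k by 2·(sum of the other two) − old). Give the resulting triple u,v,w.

start (5,4,14) = (f(1,0),f(0,1),f(1,1))
replace slot 3: 2·(5+4) − 14 = 4 → (5,4,4)

5,4,4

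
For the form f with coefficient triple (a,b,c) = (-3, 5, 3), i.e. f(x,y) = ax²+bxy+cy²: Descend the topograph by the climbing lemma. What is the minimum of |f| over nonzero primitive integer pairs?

river: ρ → (3,7,-1)
river: ρ → (-1,7,3)
river: ρ → (3,5,-3)
river: ρ → (-3,7,1)
river: ρ → (1,7,-3)
river: ρ → (-3,5,3)
closes: descent 0, river 6
min |a| on river = 1

1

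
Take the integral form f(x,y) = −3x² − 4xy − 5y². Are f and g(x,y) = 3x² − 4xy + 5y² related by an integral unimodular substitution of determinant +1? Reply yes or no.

D₁ = -44, D₂ = -44
f is negative-definite; reduce −f:
−f: translate: b→-2 (≡4 mod 6), so (3,4,5)→(3,-2,4)
−f: reduced (well bottom): (3,-2,4) with a≤c, −a<b≤a
flip sign back: reduced form of f is (-3,2,-4)
g: translate: b→2 (≡-4 mod 6), so (3,-4,5)→(3,2,4)
g: reduced (well bottom): (3,2,4) with a≤c, −a<b≤a
reduced forms (-3, 2, -4) vs (3, 2, 4) ⇒ inequivalent

no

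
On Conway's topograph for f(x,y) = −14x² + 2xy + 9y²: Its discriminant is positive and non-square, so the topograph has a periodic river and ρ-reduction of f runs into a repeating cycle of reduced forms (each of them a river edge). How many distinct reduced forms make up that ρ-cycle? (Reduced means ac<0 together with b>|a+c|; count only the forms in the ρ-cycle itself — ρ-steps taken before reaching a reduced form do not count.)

D = 508, ⌊√D⌋ = 22
descent: ρ → (9,16,-7)  [lands on river]
river: ρ → (-7,12,13)
river: ρ → (13,14,-6)
river: ρ → (-6,22,1)
river: ρ → (1,22,-6)
river: ρ → (-6,14,13)
river: ρ → (13,12,-7)
river: ρ → (-7,16,9)
river: ρ → (9,20,-3)
river: ρ → (-3,22,2)
river: ρ → (2,22,-3)
river: ρ → (-3,20,9)
ρ-cycle length = 12 (tail of 1 descent step not counted)

12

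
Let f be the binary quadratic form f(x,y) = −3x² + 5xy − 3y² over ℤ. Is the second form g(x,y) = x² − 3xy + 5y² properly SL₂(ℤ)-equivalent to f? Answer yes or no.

D₁ = -11, D₂ = -11
f is negative-definite; reduce −f:
−f: translate: b→1 (≡-5 mod 6), so (3,-5,3)→(3,1,1)
−f: flip: (3,1,1)→(1,-1,3)
−f: translate: b→1 (≡-1 mod 2), so (1,-1,3)→(1,1,3)
−f: reduced (well bottom): (1,1,3) with a≤c, −a<b≤a
flip sign back: reduced form of f is (-1,-1,-3)
g: translate: b→1 (≡-3 mod 2), so (1,-3,5)→(1,1,3)
g: reduced (well bottom): (1,1,3) with a≤c, −a<b≤a
reduced forms (-1, -1, -3) vs (1, 1, 3) ⇒ inequivalent

no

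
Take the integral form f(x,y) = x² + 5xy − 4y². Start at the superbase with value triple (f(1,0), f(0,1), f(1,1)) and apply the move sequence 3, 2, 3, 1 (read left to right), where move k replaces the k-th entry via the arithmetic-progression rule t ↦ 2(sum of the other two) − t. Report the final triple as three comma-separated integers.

start (1,-4,2) = (f(1,0),f(0,1),f(1,1))
replace slot 3: 2·(1+(-4)) − 2 = -8 → (1,-4,-8)
replace slot 2: 2·(1+(-8)) − (-4) = -10 → (1,-10,-8)
replace slot 3: 2·(1+(-10)) − (-8) = -10 → (1,-10,-10)
replace slot 1: 2·((-10)+(-10)) − 1 = -41 → (-41,-10,-10)

-41,-10,-10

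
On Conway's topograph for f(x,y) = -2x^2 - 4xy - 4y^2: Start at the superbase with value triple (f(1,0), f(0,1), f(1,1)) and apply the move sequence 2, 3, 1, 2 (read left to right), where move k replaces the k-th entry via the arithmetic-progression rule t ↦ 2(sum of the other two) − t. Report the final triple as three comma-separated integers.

start (-2,-4,-10) = (f(1,0),f(0,1),f(1,1))
replace slot 2: 2·((-2)+(-10)) − (-4) = -20 → (-2,-20,-10)
replace slot 3: 2·((-2)+(-20)) − (-10) = -34 → (-2,-20,-34)
replace slot 1: 2·((-20)+(-34)) − (-2) = -106 → (-106,-20,-34)
replace slot 2: 2·((-106)+(-34)) − (-20) = -260 → (-106,-260,-34)

-106,-260,-34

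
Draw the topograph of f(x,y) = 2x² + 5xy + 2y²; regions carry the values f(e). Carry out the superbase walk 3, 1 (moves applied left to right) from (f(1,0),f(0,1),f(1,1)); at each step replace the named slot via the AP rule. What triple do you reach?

start (2,2,9) = (f(1,0),f(0,1),f(1,1))
replace slot 3: 2·(2+2) − 9 = -1 → (2,2,-1)
replace slot 1: 2·(2+(-1)) − 2 = 0 → (0,2,-1)

0,2,-1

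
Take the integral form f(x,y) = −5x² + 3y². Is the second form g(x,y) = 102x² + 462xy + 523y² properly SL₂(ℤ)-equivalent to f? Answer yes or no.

D₁ = 60, D₂ = 60
river cycle of f (length 2): (3, 6, -2), (-2, 6, 3)
river cycle of g (length 2): (-2, 6, 3), (3, 6, -2)
cycles coincide ⇒ equivalent

yes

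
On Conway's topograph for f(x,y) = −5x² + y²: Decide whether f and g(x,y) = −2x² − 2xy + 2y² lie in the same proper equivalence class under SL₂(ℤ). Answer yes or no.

D₁ = 20, D₂ = 20
river cycle of f (length 2): (1, 4, -1), (-1, 4, 1)
river cycle of g (length 2): (2, 2, -2), (-2, 2, 2)
cycles differ ⇒ inequivalent

no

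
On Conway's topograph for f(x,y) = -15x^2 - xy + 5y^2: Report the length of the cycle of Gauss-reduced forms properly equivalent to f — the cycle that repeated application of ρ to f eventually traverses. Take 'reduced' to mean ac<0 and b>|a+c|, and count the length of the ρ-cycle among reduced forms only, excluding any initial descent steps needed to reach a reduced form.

D = 301, ⌊√D⌋ = 17
descent: ρ → (5,11,-9)  [lands on river]
river: ρ → (-9,7,7)
river: ρ → (7,7,-9)
river: ρ → (-9,11,5)
river: ρ → (5,9,-11)
river: ρ → (-11,13,3)
river: ρ → (3,17,-1)
river: ρ → (-1,17,3)
river: ρ → (3,13,-11)
river: ρ → (-11,9,5)
ρ-cycle length = 10 (tail of 1 descent step not counted)

10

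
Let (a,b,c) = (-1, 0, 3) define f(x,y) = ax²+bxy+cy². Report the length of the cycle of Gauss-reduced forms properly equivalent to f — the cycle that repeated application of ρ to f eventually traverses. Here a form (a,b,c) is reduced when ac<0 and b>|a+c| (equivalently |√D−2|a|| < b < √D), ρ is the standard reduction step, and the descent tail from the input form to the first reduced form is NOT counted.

D = 12, ⌊√D⌋ = 3
descent: ρ → (3,0,-1)
descent: ρ → (-1,2,2)  [lands on river]
river: ρ → (2,2,-1)
ρ-cycle length = 2 (tail of 2 descent steps not counted)

2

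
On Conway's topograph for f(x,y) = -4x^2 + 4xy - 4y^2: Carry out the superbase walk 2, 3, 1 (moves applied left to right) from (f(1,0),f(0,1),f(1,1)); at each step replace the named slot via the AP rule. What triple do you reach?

start (-4,-4,-4) = (f(1,0),f(0,1),f(1,1))
replace slot 2: 2·((-4)+(-4)) − (-4) = -12 → (-4,-12,-4)
replace slot 3: 2·((-4)+(-12)) − (-4) = -28 → (-4,-12,-28)
replace slot 1: 2·((-12)+(-28)) − (-4) = -76 → (-76,-12,-28)

-76,-12,-28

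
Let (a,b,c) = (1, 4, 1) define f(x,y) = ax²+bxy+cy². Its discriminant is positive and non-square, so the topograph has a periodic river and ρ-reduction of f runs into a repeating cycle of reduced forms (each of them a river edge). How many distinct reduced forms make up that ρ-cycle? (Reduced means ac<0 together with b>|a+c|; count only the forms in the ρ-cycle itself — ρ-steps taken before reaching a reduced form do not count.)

D = 12, ⌊√D⌋ = 3
descent: ρ → (1,2,-2)  [lands on river]
river: ρ → (-2,2,1)
ρ-cycle length = 2 (tail of 1 descent step not counted)

2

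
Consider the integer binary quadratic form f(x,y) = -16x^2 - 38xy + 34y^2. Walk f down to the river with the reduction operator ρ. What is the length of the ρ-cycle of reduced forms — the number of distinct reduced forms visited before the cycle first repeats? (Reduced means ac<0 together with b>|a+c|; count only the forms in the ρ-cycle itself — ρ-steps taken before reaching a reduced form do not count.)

D = 3620, ⌊√D⌋ = 60
descent: ρ → (34,38,-16)  [lands on river]
river: ρ → (-16,58,4)
river: ρ → (4,54,-44)
river: ρ → (-44,34,14)
river: ρ → (14,50,-20)
river: ρ → (-20,30,34)
ρ-cycle length = 6 (tail of 1 descent step not counted)

6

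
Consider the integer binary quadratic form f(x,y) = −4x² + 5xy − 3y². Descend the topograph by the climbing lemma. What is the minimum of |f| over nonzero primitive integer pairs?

translate: b→3 (≡-5 mod 8), so (4,-5,3)→(4,3,2)
flip: (4,3,2)→(2,-3,4)
translate: b→1 (≡-3 mod 4), so (2,-3,4)→(2,1,3)
reduced (well bottom): (2,1,3) with a≤c, −a<b≤a
well minimum |f| = |-2| = 2 (negative-definite)

2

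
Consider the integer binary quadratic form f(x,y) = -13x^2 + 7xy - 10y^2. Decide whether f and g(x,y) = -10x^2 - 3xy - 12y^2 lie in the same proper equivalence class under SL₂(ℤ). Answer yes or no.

D₁ = -471, D₂ = -471
f is negative-definite; reduce −f:
−f: flip: (13,-7,10)→(10,7,13)
−f: reduced (well bottom): (10,7,13) with a≤c, −a<b≤a
flip sign back: reduced form of f is (-10,-7,-13)
g is negative-definite; reduce −g:
−g: reduced (well bottom): (10,3,12) with a≤c, −a<b≤a
flip sign back: reduced form of g is (-10,-3,-12)
reduced forms (-10, -7, -13) vs (-10, -3, -12) ⇒ inequivalent

no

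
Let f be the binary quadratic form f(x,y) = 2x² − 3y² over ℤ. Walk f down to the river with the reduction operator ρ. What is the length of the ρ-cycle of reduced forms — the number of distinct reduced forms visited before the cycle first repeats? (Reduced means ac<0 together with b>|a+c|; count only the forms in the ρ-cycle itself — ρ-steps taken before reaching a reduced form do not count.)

D = 24, ⌊√D⌋ = 4
descent: ρ → (-3,0,2)
descent: ρ → (2,4,-1)  [lands on river]
river: ρ → (-1,4,2)
ρ-cycle length = 2 (tail of 2 descent steps not counted)

2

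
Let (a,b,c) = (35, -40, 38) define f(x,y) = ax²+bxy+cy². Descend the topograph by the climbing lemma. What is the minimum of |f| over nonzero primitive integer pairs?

translate: b→30 (≡-40 mod 70), so (35,-40,38)→(35,30,33)
flip: (35,30,33)→(33,-30,35)
reduced (well bottom): (33,-30,35) with a≤c, −a<b≤a
well minimum = a = 33

33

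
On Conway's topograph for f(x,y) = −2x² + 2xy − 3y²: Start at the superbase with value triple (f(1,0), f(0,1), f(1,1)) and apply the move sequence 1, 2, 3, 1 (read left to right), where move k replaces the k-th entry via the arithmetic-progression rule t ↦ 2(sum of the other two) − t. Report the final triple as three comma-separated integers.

start (-2,-3,-3) = (f(1,0),f(0,1),f(1,1))
replace slot 1: 2·((-3)+(-3)) − (-2) = -10 → (-10,-3,-3)
replace slot 2: 2·((-10)+(-3)) − (-3) = -23 → (-10,-23,-3)
replace slot 3: 2·((-10)+(-23)) − (-3) = -63 → (-10,-23,-63)
replace slot 1: 2·((-23)+(-63)) − (-10) = -162 → (-162,-23,-63)

-162,-23,-63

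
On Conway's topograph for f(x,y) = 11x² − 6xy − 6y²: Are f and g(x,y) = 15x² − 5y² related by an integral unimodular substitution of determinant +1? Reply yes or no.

D₁ = 300, D₂ = 300
river cycle of f (length 4): (-6, 6, 11), (11, 16, -1), (-1, 16, 11), (11, 6, -6)
river cycle of g (length 2): (-5, 10, 10), (10, 10, -5)
cycles differ ⇒ inequivalent

no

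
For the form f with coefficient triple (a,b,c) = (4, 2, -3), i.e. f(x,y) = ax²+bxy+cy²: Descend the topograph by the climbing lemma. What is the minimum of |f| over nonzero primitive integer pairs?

river: ρ → (-3,4,3)
river: ρ → (3,2,-4)
river: ρ → (-4,6,1)
river: ρ → (1,6,-4)
river: ρ → (-4,2,3)
river: ρ → (3,4,-3)
river: ρ → (-3,2,4)
river: ρ → (4,6,-1)
river: ρ → (-1,6,4)
river: ρ → (4,2,-3)
closes: descent 0, river 10
min |a| on river = 1

1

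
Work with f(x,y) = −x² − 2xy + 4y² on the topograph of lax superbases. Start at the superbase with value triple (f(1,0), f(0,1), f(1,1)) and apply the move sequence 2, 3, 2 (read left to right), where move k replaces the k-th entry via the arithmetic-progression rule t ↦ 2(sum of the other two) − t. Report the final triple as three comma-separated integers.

start (-1,4,1) = (f(1,0),f(0,1),f(1,1))
replace slot 2: 2·((-1)+1) − 4 = -4 → (-1,-4,1)
replace slot 3: 2·((-1)+(-4)) − 1 = -11 → (-1,-4,-11)
replace slot 2: 2·((-1)+(-11)) − (-4) = -20 → (-1,-20,-11)

-1,-20,-11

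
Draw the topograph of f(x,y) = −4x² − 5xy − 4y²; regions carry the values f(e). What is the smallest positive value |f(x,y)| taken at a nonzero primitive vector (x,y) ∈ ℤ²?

translate: b→-3 (≡5 mod 8), so (4,5,4)→(4,-3,3)
flip: (4,-3,3)→(3,3,4)
reduced (well bottom): (3,3,4) with a≤c, −a<b≤a
well minimum |f| = |-3| = 3 (negative-definite)

3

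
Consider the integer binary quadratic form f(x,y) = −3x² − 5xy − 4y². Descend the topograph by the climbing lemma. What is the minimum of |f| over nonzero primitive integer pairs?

translate: b→-1 (≡5 mod 6), so (3,5,4)→(3,-1,2)
flip: (3,-1,2)→(2,1,3)
reduced (well bottom): (2,1,3) with a≤c, −a<b≤a
well minimum |f| = |-2| = 2 (negative-definite)

2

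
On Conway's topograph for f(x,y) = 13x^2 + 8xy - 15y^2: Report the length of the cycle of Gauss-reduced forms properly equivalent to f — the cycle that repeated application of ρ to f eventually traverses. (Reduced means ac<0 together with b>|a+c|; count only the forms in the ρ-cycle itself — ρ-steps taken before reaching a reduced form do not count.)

D = 844, ⌊√D⌋ = 29
river: ρ → (-15,22,6)
river: ρ → (6,26,-7)
river: ρ → (-7,16,21)
river: ρ → (21,26,-2)
river: ρ → (-2,26,21)
river: ρ → (21,16,-7)
river: ρ → (-7,26,6)
river: ρ → (6,22,-15)
river: ρ → (-15,8,13)
river: ρ → (13,18,-10)
river: ρ → (-10,22,9)
river: ρ → (9,14,-18)
river: ρ → (-18,22,5)
river: ρ → (5,28,-3)
river: ρ → (-3,26,14)
river: ρ → (14,2,-15)
river: ρ → (-15,28,1)
river: ρ → (1,28,-15)
river: ρ → (-15,2,14)
river: ρ → (14,26,-3)
river: ρ → (-3,28,5)
river: ρ → (5,22,-18)
river: ρ → (-18,14,9)
river: ρ → (9,22,-10)
river: ρ → (-10,18,13)
river: ρ → (13,8,-15)
ρ-cycle length = 26 (tail of 0 descent steps not counted)

26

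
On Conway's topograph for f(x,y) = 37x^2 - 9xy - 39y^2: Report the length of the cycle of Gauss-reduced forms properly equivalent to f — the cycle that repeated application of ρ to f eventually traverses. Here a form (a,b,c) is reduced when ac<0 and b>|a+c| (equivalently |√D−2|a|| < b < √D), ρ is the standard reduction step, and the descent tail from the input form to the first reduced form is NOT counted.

D = 5853, ⌊√D⌋ = 76
descent: ρ → (-39,9,37)  [lands on river]
river: ρ → (37,65,-11)
river: ρ → (-11,67,31)
river: ρ → (31,57,-21)
river: ρ → (-21,69,13)
river: ρ → (13,61,-41)
river: ρ → (-41,21,33)
river: ρ → (33,45,-29)
river: ρ → (-29,71,7)
river: ρ → (7,69,-39)
ρ-cycle length = 10 (tail of 1 descent step not counted)

10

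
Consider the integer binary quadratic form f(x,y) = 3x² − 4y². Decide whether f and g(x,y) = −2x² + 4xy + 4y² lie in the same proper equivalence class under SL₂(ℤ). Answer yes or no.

D₁ = 48, D₂ = 48
river cycle of f (length 2): (3, 6, -1), (-1, 6, 3)
river cycle of g (length 2): (4, 4, -2), (-2, 4, 4)
cycles differ ⇒ inequivalent

no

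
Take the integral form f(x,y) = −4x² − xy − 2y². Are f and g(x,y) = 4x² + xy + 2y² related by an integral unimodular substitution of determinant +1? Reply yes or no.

D₁ = -31, D₂ = -31
f is negative-definite; reduce −f:
−f: flip: (4,1,2)→(2,-1,4)
−f: reduced (well bottom): (2,-1,4) with a≤c, −a<b≤a
flip sign back: reduced form of f is (-2,1,-4)
g: flip: (4,1,2)→(2,-1,4)
g: reduced (well bottom): (2,-1,4) with a≤c, −a<b≤a
reduced forms (-2, 1, -4) vs (2, -1, 4) ⇒ inequivalent

no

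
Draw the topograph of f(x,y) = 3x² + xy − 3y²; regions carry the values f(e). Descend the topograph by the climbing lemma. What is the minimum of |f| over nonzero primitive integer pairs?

river: ρ → (-3,5,1)
river: ρ → (1,5,-3)
river: ρ → (-3,1,3)
river: ρ → (3,5,-1)
river: ρ → (-1,5,3)
river: ρ → (3,1,-3)
closes: descent 0, river 6
min |a| on river = 1

1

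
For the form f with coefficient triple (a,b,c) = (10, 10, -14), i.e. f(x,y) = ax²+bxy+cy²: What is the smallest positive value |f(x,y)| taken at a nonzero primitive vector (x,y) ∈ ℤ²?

river: ρ → (-14,18,6)
river: ρ → (6,18,-14)
river: ρ → (-14,10,10)
river: ρ → (10,10,-14)
closes: descent 0, river 4
min |a| on river = 6

6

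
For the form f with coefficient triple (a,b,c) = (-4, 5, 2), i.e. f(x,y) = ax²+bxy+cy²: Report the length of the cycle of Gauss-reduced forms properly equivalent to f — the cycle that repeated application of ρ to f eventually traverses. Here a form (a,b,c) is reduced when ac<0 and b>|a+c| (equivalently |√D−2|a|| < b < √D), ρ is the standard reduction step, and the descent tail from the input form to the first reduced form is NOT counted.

D = 57, ⌊√D⌋ = 7
river: ρ → (2,7,-1)
river: ρ → (-1,7,2)
river: ρ → (2,5,-4)
river: ρ → (-4,3,3)
river: ρ → (3,3,-4)
river: ρ → (-4,5,2)
ρ-cycle length = 6 (tail of 0 descent steps not counted)

6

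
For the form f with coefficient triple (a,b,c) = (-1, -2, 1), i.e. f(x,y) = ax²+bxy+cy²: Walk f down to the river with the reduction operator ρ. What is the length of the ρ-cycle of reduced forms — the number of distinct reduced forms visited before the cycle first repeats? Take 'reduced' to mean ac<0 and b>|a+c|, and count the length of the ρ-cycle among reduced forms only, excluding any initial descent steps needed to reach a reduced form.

D = 8, ⌊√D⌋ = 2
descent: ρ → (1,2,-1)  [lands on river]
river: ρ → (-1,2,1)
ρ-cycle length = 2 (tail of 1 descent step not counted)

2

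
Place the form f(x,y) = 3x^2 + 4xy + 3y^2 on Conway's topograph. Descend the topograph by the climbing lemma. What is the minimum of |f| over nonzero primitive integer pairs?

translate: b→-2 (≡4 mod 6), so (3,4,3)→(3,-2,2)
flip: (3,-2,2)→(2,2,3)
reduced (well bottom): (2,2,3) with a≤c, −a<b≤a
well minimum = a = 2

2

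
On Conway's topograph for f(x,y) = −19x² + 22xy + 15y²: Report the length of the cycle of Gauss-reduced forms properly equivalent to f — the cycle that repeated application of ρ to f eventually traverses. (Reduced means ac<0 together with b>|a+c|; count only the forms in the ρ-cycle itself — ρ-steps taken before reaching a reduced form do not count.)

D = 1624, ⌊√D⌋ = 40
river: ρ → (15,38,-3)
river: ρ → (-3,40,2)
river: ρ → (2,40,-3)
river: ρ → (-3,38,15)
river: ρ → (15,22,-19)
river: ρ → (-19,16,18)
river: ρ → (18,20,-17)
river: ρ → (-17,14,21)
river: ρ → (21,28,-10)
river: ρ → (-10,32,15)
river: ρ → (15,28,-14)
river: ρ → (-14,28,15)
river: ρ → (15,32,-10)
river: ρ → (-10,28,21)
river: ρ → (21,14,-17)
river: ρ → (-17,20,18)
river: ρ → (18,16,-19)
river: ρ → (-19,22,15)
ρ-cycle length = 18 (tail of 0 descent steps not counted)

18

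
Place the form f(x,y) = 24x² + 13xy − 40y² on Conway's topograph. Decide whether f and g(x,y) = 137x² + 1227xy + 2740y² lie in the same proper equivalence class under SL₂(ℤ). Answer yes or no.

D₁ = 4009, D₂ = 4009
river cycle of f (length 10): (24, 61, -3), (-3, 59, 44), (44, 29, -18), (-18, 43, 30), (30, 17, -31), (-31, 45, 16), (16, 51, -22), (-22, 37, 30), (30, 23, -29), (-29, 35, 24)
river cycle of g (length 10): (24, 61, -3), (-3, 59, 44), (44, 29, -18), (-18, 43, 30), (30, 17, -31), (-31, 45, 16), (16, 51, -22), (-22, 37, 30), (30, 23, -29), (-29, 35, 24)
cycles coincide ⇒ equivalent

yes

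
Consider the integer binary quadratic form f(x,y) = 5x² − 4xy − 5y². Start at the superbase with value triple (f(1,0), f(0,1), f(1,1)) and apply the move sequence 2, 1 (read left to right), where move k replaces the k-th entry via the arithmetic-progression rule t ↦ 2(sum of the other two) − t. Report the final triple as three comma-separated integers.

start (5,-5,-4) = (f(1,0),f(0,1),f(1,1))
replace slot 2: 2·(5+(-4)) − (-5) = 7 → (5,7,-4)
replace slot 1: 2·(7+(-4)) − 5 = 1 → (1,7,-4)

1,7,-4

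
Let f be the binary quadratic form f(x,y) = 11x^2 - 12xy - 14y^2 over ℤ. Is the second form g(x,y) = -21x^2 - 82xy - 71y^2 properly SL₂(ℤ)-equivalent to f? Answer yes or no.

D₁ = 760, D₂ = 760
river cycle of f (length 14): (-14, 12, 11), (11, 10, -15), (-15, 20, 6), (6, 16, -21), (-21, 26, 1), (1, 26, -21), (-21, 16, 6), (6, 20, -15), (-15, 10, 11), (11, 12, -14), … (4 more)
river cycle of g (length 14): (-10, 20, 9), (9, 16, -14), (-14, 12, 11), (11, 10, -15), (-15, 20, 6), (6, 16, -21), (-21, 26, 1), (1, 26, -21), (-21, 16, 6), (6, 20, -15), … (4 more)
cycles coincide ⇒ equivalent

yes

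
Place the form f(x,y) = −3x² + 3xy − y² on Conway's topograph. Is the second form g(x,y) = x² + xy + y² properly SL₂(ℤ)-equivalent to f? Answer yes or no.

D₁ = -3, D₂ = -3
f is negative-definite; reduce −f:
−f: translate: b→3 (≡-3 mod 6), so (3,-3,1)→(3,3,1)
−f: flip: (3,3,1)→(1,-3,3)
−f: translate: b→1 (≡-3 mod 2), so (1,-3,3)→(1,1,1)
−f: reduced (well bottom): (1,1,1) with a≤c, −a<b≤a
flip sign back: reduced form of f is (-1,-1,-1)
g: reduced (well bottom): (1,1,1) with a≤c, −a<b≤a
reduced forms (-1, -1, -1) vs (1, 1, 1) ⇒ inequivalent

no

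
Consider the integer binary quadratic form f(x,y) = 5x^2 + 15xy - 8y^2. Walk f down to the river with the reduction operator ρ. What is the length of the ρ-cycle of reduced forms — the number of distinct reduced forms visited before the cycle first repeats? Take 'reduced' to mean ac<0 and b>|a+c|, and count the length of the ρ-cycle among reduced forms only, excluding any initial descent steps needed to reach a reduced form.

D = 385, ⌊√D⌋ = 19
river: ρ → (-8,17,3)
river: ρ → (3,19,-2)
river: ρ → (-2,17,12)
river: ρ → (12,7,-7)
river: ρ → (-7,7,12)
river: ρ → (12,17,-2)
river: ρ → (-2,19,3)
river: ρ → (3,17,-8)
river: ρ → (-8,15,5)
river: ρ → (5,15,-8)
ρ-cycle length = 10 (tail of 0 descent steps not counted)

10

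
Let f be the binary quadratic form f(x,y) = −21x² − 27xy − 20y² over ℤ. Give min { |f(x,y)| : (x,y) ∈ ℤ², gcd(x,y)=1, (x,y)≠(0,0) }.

translate: b→-15 (≡27 mod 42), so (21,27,20)→(21,-15,14)
flip: (21,-15,14)→(14,15,21)
translate: b→-13 (≡15 mod 28), so (14,15,21)→(14,-13,20)
reduced (well bottom): (14,-13,20) with a≤c, −a<b≤a
well minimum |f| = |-14| = 14 (negative-definite)

14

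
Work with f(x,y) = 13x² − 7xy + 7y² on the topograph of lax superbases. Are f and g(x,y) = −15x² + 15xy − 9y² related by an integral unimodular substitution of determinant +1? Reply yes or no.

D₁ = -315, D₂ = -315
f: flip: (13,-7,7)→(7,7,13)
f: reduced (well bottom): (7,7,13) with a≤c, −a<b≤a
g is negative-definite; reduce −g:
−g: translate: b→15 (≡-15 mod 30), so (15,-15,9)→(15,15,9)
−g: flip: (15,15,9)→(9,-15,15)
−g: translate: b→3 (≡-15 mod 18), so (9,-15,15)→(9,3,9)
−g: reduced (well bottom): (9,3,9) with a≤c, −a<b≤a
flip sign back: reduced form of g is (-9,-3,-9)
reduced forms (7, 7, 13) vs (-9, -3, -9) ⇒ inequivalent

no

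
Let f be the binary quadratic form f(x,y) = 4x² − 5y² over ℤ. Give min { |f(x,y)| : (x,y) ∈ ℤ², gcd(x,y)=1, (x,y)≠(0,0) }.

descent: ρ → (-5,0,4)
descent: ρ → (4,8,-1)  [lands on river]
river: ρ → (-1,8,4)
closes: descent 2, river 2
min |a| on river = 1

1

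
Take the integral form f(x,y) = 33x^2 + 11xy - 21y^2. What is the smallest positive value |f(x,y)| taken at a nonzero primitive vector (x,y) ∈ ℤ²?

descent: ρ → (-21,31,23)  [lands on river]
river: ρ → (23,15,-29)
river: ρ → (-29,43,9)
river: ρ → (9,47,-19)
river: ρ → (-19,29,27)
river: ρ → (27,25,-21)
river: ρ → (-21,17,31)
river: ρ → (31,45,-7)
river: ρ → (-7,53,3)
river: ρ → (3,49,-41)
river: ρ → (-41,33,11)
river: ρ → (11,33,-41)
river: ρ → (-41,49,3)
river: ρ → (3,53,-7)
river: ρ → (-7,45,31)
river: ρ → (31,17,-21)
river: ρ → (-21,25,27)
river: ρ → (27,29,-19)
river: ρ → (-19,47,9)
river: ρ → (9,43,-29)
river: ρ → (-29,15,23)
river: ρ → (23,31,-21)
river: ρ → (-21,53,1)
river: ρ → (1,53,-21)
closes: descent 1, river 24
min |a| on river = 1

1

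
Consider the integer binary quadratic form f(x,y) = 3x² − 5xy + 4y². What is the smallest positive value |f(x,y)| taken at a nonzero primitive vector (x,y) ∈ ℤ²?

translate: b→1 (≡-5 mod 6), so (3,-5,4)→(3,1,2)
flip: (3,1,2)→(2,-1,3)
reduced (well bottom): (2,-1,3) with a≤c, −a<b≤a
well minimum = a = 2

2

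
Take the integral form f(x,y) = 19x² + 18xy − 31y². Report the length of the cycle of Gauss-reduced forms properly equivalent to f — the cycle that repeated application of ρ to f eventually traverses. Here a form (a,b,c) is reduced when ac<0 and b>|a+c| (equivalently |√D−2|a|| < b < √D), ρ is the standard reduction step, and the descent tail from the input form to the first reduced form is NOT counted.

D = 2680, ⌊√D⌋ = 51
river: ρ → (-31,44,6)
river: ρ → (6,40,-45)
river: ρ → (-45,50,1)
river: ρ → (1,50,-45)
river: ρ → (-45,40,6)
river: ρ → (6,44,-31)
river: ρ → (-31,18,19)
river: ρ → (19,20,-30)
river: ρ → (-30,40,9)
river: ρ → (9,50,-5)
river: ρ → (-5,50,9)
river: ρ → (9,40,-30)
river: ρ → (-30,20,19)
river: ρ → (19,18,-31)
ρ-cycle length = 14 (tail of 0 descent steps not counted)

14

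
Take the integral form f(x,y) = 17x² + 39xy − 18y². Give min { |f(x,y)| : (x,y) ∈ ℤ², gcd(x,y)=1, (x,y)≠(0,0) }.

river: ρ → (-18,33,23)
river: ρ → (23,13,-28)
river: ρ → (-28,43,8)
river: ρ → (8,37,-43)
river: ρ → (-43,49,2)
river: ρ → (2,51,-18)
river: ρ → (-18,21,32)
river: ρ → (32,43,-7)
river: ρ → (-7,41,38)
river: ρ → (38,35,-10)
river: ρ → (-10,45,18)
river: ρ → (18,27,-28)
river: ρ → (-28,29,17)
river: ρ → (17,39,-18)
closes: descent 0, river 14
min |a| on river = 2

2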